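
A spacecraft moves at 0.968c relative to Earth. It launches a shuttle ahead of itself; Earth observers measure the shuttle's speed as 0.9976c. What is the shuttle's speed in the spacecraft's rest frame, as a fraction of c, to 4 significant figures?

u' ≈ 0.8624c

Inverse velocity addition: u' = (u − v)/(1 − uv/c²)
= (0.9976 − 0.968)/(1 − 0.9976×0.968) = 0.02960/0.0343232 = 0.8624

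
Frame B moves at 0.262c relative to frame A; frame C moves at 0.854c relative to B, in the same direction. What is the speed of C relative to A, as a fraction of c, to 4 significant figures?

Compose boost 2: (0.854 + 0.262)/(1 + 0.854×0.262) = 1.116/1.22375 = 0.9120

u ≈ 0.9120c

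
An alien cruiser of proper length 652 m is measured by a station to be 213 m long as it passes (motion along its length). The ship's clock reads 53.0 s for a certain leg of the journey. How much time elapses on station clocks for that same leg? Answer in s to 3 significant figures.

Length contraction ⇒ γ = L₀/L = 652/213 = 3.0610
Time dilation: Δt = γτ₀ = 3.0610 × 53.0 s = 162 s

Δt ≈ 162 s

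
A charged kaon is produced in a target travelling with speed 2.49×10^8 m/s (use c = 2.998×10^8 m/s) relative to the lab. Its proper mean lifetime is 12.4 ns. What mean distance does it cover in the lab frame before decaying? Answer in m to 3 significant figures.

β = v/c = 2.49×10^8 / 2.998×10^8 = 0.83055
γ = 1/√(1 − 0.83055²) = 1.7955
Dilated lifetime: Δt = γτ₀ = 1.7955 × 12.4 ns = 22.265 ns
d = vΔt = 0.83055c × 22.265 ns = 2.4900×10^8 m/s × 2.2265×10^-8 s = 5.54 m

d ≈ 5.54 m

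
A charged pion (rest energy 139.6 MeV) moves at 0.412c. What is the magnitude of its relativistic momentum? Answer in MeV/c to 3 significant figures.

p ≈ 63.1 MeV/c

γ = 1/√(1 − 0.412²) = 1.0975
p = γβm₀c = 1.0975 × 0.412 × 139.6 MeV/c = 63.1 MeV/c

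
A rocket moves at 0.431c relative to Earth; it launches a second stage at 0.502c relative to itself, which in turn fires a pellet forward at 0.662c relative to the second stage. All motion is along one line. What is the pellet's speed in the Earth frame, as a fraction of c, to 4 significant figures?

u ≈ 0.9478c

Compose boost 2: (0.502 + 0.431)/(1 + 0.502×0.431) = 0.9330/1.21636 = 0.767041
Compose boost 3: (0.662 + 0.767041)/(1 + 0.662×0.767041) = 1.42904/1.50778 = 0.9478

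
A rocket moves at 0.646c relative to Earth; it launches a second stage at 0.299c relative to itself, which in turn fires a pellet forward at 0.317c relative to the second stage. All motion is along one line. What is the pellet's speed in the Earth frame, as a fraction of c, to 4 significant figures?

u ≈ 0.8865c

Compose boost 2: (0.299 + 0.646)/(1 + 0.299×0.646) = 0.9450/1.19315 = 0.792018
Compose boost 3: (0.317 + 0.792018)/(1 + 0.317×0.792018) = 1.10902/1.25107 = 0.8865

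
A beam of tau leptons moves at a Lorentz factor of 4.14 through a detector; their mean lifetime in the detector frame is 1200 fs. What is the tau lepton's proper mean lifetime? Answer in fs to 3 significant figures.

γ = 4.14 (given)
Proper time: τ₀ = Δt/γ = 1200/4.14 = 290 fs

τ₀ ≈ 290 fs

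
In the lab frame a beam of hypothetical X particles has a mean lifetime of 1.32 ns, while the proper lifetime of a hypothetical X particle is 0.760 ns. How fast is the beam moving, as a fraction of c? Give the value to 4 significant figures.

β ≈ 0.8176

γ = Δt/τ₀ = 1.32/0.760 = 1.73684
β = √(1 − 1/γ²) = √(1 − 1/1.73684²) = 0.8176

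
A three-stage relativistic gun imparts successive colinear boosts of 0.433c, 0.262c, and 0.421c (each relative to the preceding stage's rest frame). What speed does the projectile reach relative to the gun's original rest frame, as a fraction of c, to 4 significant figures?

u ≈ 0.8277c

Compose boost 2: (0.262 + 0.433)/(1 + 0.262×0.433) = 0.6950/1.11345 = 0.624188
Compose boost 3: (0.421 + 0.624188)/(1 + 0.421×0.624188) = 1.04519/1.26278 = 0.8277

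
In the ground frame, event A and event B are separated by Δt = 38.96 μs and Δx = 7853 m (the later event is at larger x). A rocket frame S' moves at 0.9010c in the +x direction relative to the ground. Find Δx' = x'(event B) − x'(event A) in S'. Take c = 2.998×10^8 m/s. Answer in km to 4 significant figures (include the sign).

Δx' ≈ -6.157 km

γ = 1/√(1 − 0.9010²) = 2.30511
Δx' = γ(Δx − vΔt) = 2.30511 × (7853 m − 0.9010×(2.998×10^8 m/s)×38.96×10^-6 s)
= 2.30511 × (-2670.87 m) = -6.157 km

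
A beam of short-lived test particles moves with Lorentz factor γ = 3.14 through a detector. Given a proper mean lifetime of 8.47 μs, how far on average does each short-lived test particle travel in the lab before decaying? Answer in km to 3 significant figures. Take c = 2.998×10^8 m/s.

d ≈ 7.56 km

β = √(1 − 1/γ²) = √(1 − 1/3.14²) = 0.94793
Dilated lifetime: Δt = γτ₀ = 3.14 × 8.47 μs = 26.596 μs
d = vΔt = 0.94793c × 26.596 μs = 2.8419×10^8 m/s × 2.6596×10^-5 s = 7.56 km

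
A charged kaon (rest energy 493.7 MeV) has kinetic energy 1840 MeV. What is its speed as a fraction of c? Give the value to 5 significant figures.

β ≈ 0.97737

γ = 1 + K/(m₀c²) = 1 + 1840/493.7 = 4.726960
β = √(1 − 1/γ²) = 0.97737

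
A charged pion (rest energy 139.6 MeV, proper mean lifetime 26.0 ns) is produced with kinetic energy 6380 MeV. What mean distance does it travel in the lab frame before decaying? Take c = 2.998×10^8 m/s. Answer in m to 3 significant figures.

γ = 1 + K/(m₀c²) = 1 + 6380/139.6 = 46.702
β = √(1 − 1/γ²) = 0.99977
Dilated lifetime: γτ₀ = 46.702 × 26.0 ns = 1214.3 ns
d = βc·γτ₀ = 0.99977 × (2.998×10^8 m/s) × 1.2143×10^-6 s = 364 m

d ≈ 364 m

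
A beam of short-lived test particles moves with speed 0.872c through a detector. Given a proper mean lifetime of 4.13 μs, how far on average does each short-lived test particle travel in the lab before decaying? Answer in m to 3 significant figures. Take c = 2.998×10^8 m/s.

d ≈ 2210 m

γ = 1/√(1 − 0.872²) = 2.0429
Dilated lifetime: Δt = γτ₀ = 2.0429 × 4.13 μs = 8.4371 μs
d = vΔt = 0.872c × 8.4371 μs = 2.6143×10^8 m/s × 8.4371×10^-6 s = 2210 m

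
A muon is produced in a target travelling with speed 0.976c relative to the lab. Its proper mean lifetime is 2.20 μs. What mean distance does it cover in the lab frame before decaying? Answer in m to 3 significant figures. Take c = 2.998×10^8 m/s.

d ≈ 2960 m

γ = 1/√(1 − 0.976²) = 4.5920
Dilated lifetime: Δt = γτ₀ = 4.5920 × 2.20 μs = 10.102 μs
d = vΔt = 0.976c × 10.102 μs = 2.9260×10^8 m/s × 1.0102×10^-5 s = 2960 m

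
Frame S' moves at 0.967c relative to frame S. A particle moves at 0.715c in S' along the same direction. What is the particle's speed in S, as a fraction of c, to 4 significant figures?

Relativistic velocity addition: u = (u' + v)/(1 + u'v/c²)
= (0.715 + 0.967)/(1 + 0.715×0.967) = 1.682/1.69141 = 0.9944

u ≈ 0.9944c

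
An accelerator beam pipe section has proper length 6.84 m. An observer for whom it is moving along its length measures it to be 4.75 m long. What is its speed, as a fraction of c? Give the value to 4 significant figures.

γ = L₀/L = 6.84/4.75 = 1.44000
β = √(1 − 1/γ²) = 0.7195

β ≈ 0.7195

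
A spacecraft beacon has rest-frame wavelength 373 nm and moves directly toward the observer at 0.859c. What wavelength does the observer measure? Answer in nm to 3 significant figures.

Relativistic Doppler: λ_obs = λ_src √((1−β)/(1+β))
= 373 × √(0.14100/1.8590) = 373 × 0.27540 = 103 nm

λ_obs ≈ 103 nm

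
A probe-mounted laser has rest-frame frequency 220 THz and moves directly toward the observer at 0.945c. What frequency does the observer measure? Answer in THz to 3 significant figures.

f_obs ≈ 1310 THz

Relativistic Doppler: f_obs = f_src √((1+β)/(1−β))
= 220 × √(1.9450/0.055000) = 220 × 5.9467 = 1310 THz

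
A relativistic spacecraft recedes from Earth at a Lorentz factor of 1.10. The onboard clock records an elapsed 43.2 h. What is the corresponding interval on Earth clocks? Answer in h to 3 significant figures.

γ = 1.10 (given)
Time dilation: Δt = γτ₀ = 1.10 × 43.2 h = 47.5 h

Δt ≈ 47.5 h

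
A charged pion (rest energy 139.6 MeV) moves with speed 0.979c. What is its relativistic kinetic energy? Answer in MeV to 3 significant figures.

γ = 1/√(1 − 0.979²) = 4.9053
K = (γ − 1)m₀c² = (4.9053 − 1) × 139.6 MeV = 3.9053 × 139.6 MeV = 545 MeV

K ≈ 545 MeV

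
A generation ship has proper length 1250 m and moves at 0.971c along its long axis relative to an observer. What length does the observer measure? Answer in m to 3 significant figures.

γ = 1/√(1 − 0.971²) = 4.1827
Length contraction: L = L₀/γ = 1250/4.1827 = 299 m

L ≈ 299 m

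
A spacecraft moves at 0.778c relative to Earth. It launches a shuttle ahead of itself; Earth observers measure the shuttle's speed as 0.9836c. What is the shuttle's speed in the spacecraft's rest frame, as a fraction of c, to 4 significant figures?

Inverse velocity addition: u' = (u − v)/(1 − uv/c²)
= (0.9836 − 0.778)/(1 − 0.9836×0.778) = 0.2056/0.234759 = 0.8758

u' ≈ 0.8758c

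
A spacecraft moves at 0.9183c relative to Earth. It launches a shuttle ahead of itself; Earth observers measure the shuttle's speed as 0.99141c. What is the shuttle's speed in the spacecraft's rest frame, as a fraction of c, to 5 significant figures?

Inverse velocity addition: u' = (u − v)/(1 − uv/c²)
= (0.99141 − 0.9183)/(1 − 0.99141×0.9183) = 0.073110/0.08958820 = 0.81607

u' ≈ 0.81607c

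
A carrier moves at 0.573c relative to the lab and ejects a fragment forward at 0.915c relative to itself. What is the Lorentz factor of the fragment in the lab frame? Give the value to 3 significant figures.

u_lab = (0.915 + 0.573)/(1 + 0.915×0.573) = 1.488/1.52429 = 0.976189
γ = 1/√(1 − 0.976189²) = 4.61

γ ≈ 4.61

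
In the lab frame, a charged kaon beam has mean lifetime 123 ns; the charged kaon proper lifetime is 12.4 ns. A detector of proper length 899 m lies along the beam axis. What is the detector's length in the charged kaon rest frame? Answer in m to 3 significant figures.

Time dilation ⇒ γ = Δt/τ₀ = 123/12.4 = 9.9194
Length contraction: L = L₀/γ = 899/9.9194 = 90.6 m

L ≈ 90.6 m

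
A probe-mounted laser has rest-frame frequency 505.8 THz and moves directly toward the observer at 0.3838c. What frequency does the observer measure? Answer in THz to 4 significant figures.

f_obs ≈ 758.0 THz

Relativistic Doppler: f_obs = f_src √((1+β)/(1−β))
= 505.8 × √(1.38380/0.616200) = 505.8 × 1.49857 = 758.0 THz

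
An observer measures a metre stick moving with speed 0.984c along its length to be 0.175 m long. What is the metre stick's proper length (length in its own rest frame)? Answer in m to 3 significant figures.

L₀ ≈ 0.982 m

γ = 1/√(1 − 0.984²) = 5.6127
L₀ = γL = 5.6127 × 0.175 = 0.982 m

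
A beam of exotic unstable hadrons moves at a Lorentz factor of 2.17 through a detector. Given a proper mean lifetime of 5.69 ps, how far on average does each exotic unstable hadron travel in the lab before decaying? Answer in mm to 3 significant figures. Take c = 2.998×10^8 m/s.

d ≈ 3.29 mm

β = √(1 − 1/γ²) = √(1 − 1/2.17²) = 0.88749
Dilated lifetime: Δt = γτ₀ = 2.17 × 5.69 ps = 12.347 ps
d = vΔt = 0.88749c × 12.347 ps = 2.6607×10^8 m/s × 1.2347×10^-11 s = 3.29 mm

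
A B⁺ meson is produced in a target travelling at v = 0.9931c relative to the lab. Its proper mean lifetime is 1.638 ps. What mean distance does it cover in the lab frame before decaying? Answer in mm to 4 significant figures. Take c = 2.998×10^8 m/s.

γ = 1/√(1 − 0.9931²) = 8.52729
Dilated lifetime: Δt = γτ₀ = 8.52729 × 1.638 ps = 13.9677 ps
d = vΔt = 0.9931c × 13.9677 ps = 2.97731×10^8 m/s × 1.39677×10^-11 s = 4.159 mm

d ≈ 4.159 mm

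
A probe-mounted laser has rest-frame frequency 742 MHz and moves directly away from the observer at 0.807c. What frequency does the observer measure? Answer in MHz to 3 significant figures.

f_obs ≈ 242 MHz

Relativistic Doppler: f_obs = f_src √((1−β)/(1+β))
= 742 × √(0.19300/1.8070) = 742 × 0.32681 = 242 MHz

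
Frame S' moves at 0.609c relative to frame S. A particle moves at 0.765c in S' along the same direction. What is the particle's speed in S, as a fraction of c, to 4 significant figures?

Relativistic velocity addition: u = (u' + v)/(1 + u'v/c²)
= (0.765 + 0.609)/(1 + 0.765×0.609) = 1.374/1.46589 = 0.9373

u ≈ 0.9373c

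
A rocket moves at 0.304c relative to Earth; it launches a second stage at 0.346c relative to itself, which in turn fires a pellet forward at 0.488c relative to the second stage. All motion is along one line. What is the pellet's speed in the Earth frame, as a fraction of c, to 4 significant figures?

Compose boost 2: (0.346 + 0.304)/(1 + 0.346×0.304) = 0.6500/1.10518 = 0.588137
Compose boost 3: (0.488 + 0.588137)/(1 + 0.488×0.588137) = 1.07614/1.28701 = 0.8362

u ≈ 0.8362c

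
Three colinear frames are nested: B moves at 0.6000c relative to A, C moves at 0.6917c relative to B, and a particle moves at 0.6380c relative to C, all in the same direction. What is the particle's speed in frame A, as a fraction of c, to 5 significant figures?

Compose boost 2: (0.6917 + 0.6000)/(1 + 0.6917×0.6000) = 1.2917/1.415020 = 0.9128493
Compose boost 3: (0.6380 + 0.9128493)/(1 + 0.6380×0.9128493) = 1.550849/1.582398 = 0.98006

u ≈ 0.98006c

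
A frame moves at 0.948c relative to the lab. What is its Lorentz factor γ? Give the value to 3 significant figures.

γ ≈ 3.14

γ = 1/√(1 − β²) = 1/√(1 − 0.948²) = 1/√(0.10130) = 3.14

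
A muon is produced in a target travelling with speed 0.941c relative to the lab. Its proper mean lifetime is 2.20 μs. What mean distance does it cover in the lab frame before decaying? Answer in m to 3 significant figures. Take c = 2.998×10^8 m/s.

d ≈ 1830 m

γ = 1/√(1 − 0.941²) = 2.9550
Dilated lifetime: Δt = γτ₀ = 2.9550 × 2.20 μs = 6.5011 μs
d = vΔt = 0.941c × 6.5011 μs = 2.8211×10^8 m/s × 6.5011×10^-6 s = 1830 m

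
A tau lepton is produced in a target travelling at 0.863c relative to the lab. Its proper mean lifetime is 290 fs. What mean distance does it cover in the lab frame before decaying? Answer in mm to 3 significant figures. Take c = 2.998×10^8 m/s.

γ = 1/√(1 − 0.863²) = 1.9794
Dilated lifetime: Δt = γτ₀ = 1.9794 × 290 fs = 574.03 fs
d = vΔt = 0.863c × 574.03 fs = 2.5873×10^8 m/s × 5.7403×10^-13 s = 0.149 mm

d ≈ 0.149 mm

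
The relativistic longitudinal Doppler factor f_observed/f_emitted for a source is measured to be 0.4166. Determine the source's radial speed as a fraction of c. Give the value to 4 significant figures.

β ≈ 0.7042

f_obs/f_src = √((1−β)/(1+β)) = 0.4166  ⇒  (1−β)/(1+β) = 0.173556
β = |1 − D²|/(1 + D²) = |1 − 0.173556|/(1 + 0.173556) = 0.7042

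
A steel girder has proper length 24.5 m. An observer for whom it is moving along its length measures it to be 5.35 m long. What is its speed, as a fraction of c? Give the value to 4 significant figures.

γ = L₀/L = 24.5/5.35 = 4.57944
β = √(1 − 1/γ²) = 0.9759

β ≈ 0.9759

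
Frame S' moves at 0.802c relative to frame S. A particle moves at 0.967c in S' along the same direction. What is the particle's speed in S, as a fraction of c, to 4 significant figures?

u ≈ 0.9963c

Relativistic velocity addition: u = (u' + v)/(1 + u'v/c²)
= (0.967 + 0.802)/(1 + 0.967×0.802) = 1.769/1.77553 = 0.9963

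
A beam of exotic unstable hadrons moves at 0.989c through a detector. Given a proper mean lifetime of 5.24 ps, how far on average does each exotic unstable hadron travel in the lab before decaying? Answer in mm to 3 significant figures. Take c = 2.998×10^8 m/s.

γ = 1/√(1 − 0.989²) = 6.7606
Dilated lifetime: Δt = γτ₀ = 6.7606 × 5.24 ps = 35.426 ps
d = vΔt = 0.989c × 35.426 ps = 2.9650×10^8 m/s × 3.5426×10^-11 s = 10.5 mm

d ≈ 10.5 mm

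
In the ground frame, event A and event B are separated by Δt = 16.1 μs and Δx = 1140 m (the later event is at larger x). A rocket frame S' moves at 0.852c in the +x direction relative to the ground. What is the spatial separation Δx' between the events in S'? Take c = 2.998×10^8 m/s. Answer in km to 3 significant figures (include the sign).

γ = 1/√(1 − 0.852²) = 1.9101
Δx' = γ(Δx − vΔt) = 1.9101 × (1140 m − 0.852×(2.998×10^8 m/s)×16.1×10^-6 s)
= 1.9101 × (-2972.4 m) = -5.68 km

Δx' ≈ -5.68 km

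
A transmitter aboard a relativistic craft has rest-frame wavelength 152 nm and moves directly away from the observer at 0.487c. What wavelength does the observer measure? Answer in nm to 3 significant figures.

λ_obs ≈ 259 nm

Relativistic Doppler: λ_obs = λ_src √((1+β)/(1−β))
= 152 × √(1.4870/0.51300) = 152 × 1.7025 = 259 nm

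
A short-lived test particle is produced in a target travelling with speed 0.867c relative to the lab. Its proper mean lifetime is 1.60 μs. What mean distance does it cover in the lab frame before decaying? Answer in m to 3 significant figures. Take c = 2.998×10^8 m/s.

d ≈ 835 m

γ = 1/√(1 − 0.867²) = 2.0068
Dilated lifetime: Δt = γτ₀ = 2.0068 × 1.60 μs = 3.2109 μs
d = vΔt = 0.867c × 3.2109 μs = 2.5993×10^8 m/s × 3.2109×10^-6 s = 835 m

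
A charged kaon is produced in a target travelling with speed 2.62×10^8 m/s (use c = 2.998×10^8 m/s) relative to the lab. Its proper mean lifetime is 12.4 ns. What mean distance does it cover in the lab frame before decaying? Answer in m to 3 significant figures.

d ≈ 6.68 m

β = v/c = 2.62×10^8 / 2.998×10^8 = 0.87392
γ = 1/√(1 − 0.87392²) = 2.0573
Dilated lifetime: Δt = γτ₀ = 2.0573 × 12.4 ns = 25.510 ns
d = vΔt = 0.87392c × 25.510 ns = 2.6200×10^8 m/s × 2.5510×10^-8 s = 6.68 m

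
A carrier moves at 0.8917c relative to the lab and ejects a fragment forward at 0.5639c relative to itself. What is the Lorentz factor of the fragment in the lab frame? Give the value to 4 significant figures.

u_lab = (0.5639 + 0.8917)/(1 + 0.5639×0.8917) = 1.4556/1.502830 = 0.9685729
γ = 1/√(1 − 0.9685729²) = 4.020

γ ≈ 4.020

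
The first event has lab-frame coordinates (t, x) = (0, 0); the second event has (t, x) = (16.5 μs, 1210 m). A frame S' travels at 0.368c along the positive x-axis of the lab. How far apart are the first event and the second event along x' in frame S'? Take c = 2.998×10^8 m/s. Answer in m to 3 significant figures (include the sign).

Δx' ≈ -656 m

γ = 1/√(1 − 0.368²) = 1.0755
Δx' = γ(Δx − vΔt) = 1.0755 × (1210 m − 0.368×(2.998×10^8 m/s)×16.5×10^-6 s)
= 1.0755 × (-610.39 m) = -656 m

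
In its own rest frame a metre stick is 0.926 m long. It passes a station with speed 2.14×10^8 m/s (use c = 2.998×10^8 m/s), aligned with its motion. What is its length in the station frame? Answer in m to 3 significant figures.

L ≈ 0.649 m

β = v/c = 2.14×10^8 / 2.998×10^8 = 0.71381
γ = 1/√(1 − 0.71381²) = 1.4279
Length contraction: L = L₀/γ = 0.926/1.4279 = 0.649 m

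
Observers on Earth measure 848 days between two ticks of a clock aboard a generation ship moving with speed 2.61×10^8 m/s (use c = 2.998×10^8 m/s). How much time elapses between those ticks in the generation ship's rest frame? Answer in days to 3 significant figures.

τ₀ ≈ 417 days

β = v/c = 2.61×10^8 / 2.998×10^8 = 0.87058
γ = 1/√(1 − 0.87058²) = 2.0324
Proper time: τ₀ = Δt/γ = 848/2.0324 = 417 days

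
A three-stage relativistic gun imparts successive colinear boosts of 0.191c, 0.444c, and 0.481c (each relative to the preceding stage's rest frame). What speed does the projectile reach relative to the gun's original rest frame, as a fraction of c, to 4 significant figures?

Compose boost 2: (0.444 + 0.191)/(1 + 0.444×0.191) = 0.6350/1.08480 = 0.585359
Compose boost 3: (0.481 + 0.585359)/(1 + 0.481×0.585359) = 1.06636/1.28156 = 0.8321

u ≈ 0.8321c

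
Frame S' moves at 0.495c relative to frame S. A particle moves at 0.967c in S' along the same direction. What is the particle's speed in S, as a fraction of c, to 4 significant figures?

u ≈ 0.9887c

Relativistic velocity addition: u = (u' + v)/(1 + u'v/c²)
= (0.967 + 0.495)/(1 + 0.967×0.495) = 1.462/1.47866 = 0.9887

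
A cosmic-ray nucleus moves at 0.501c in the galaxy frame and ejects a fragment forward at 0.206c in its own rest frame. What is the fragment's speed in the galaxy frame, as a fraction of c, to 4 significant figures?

Compose boost 2: (0.206 + 0.501)/(1 + 0.206×0.501) = 0.7070/1.10321 = 0.6409

u ≈ 0.6409c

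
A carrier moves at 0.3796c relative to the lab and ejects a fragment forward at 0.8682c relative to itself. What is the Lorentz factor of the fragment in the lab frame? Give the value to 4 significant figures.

u_lab = (0.8682 + 0.3796)/(1 + 0.8682×0.3796) = 1.2478/1.329569 = 0.9384998
γ = 1/√(1 − 0.9384998²) = 2.896

γ ≈ 2.896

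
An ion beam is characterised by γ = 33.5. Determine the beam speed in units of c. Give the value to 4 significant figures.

β = √(1 − 1/γ²) = √(1 − 1/33.5²) = √(0.999109) = 0.9996

β ≈ 0.9996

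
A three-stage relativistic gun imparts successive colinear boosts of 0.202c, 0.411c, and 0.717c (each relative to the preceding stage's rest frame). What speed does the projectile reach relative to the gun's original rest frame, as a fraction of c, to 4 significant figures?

u ≈ 0.9126c

Compose boost 2: (0.411 + 0.202)/(1 + 0.411×0.202) = 0.6130/1.08302 = 0.566009
Compose boost 3: (0.717 + 0.566009)/(1 + 0.717×0.566009) = 1.28301/1.40583 = 0.9126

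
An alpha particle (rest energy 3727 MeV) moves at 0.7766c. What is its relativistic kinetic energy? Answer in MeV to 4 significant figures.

γ = 1/√(1 − 0.7766²) = 1.58732
K = (γ − 1)m₀c² = (1.58732 − 1) × 3727 MeV = 0.587317 × 3727 MeV = 2189 MeV

K ≈ 2189 MeV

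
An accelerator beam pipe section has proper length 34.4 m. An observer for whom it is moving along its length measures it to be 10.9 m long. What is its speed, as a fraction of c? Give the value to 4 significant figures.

β ≈ 0.9485

γ = L₀/L = 34.4/10.9 = 3.15596
β = √(1 − 1/γ²) = 0.9485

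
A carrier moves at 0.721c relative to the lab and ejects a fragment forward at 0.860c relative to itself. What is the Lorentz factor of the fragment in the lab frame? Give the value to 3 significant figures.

u_lab = (0.860 + 0.721)/(1 + 0.860×0.721) = 1.581/1.62006 = 0.975890
γ = 1/√(1 − 0.975890²) = 4.58

γ ≈ 4.58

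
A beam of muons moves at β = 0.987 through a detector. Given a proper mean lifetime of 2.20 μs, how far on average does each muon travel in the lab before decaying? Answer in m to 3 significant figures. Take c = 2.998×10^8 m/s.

γ = 1/√(1 − 0.987²) = 6.2220
Dilated lifetime: Δt = γτ₀ = 6.2220 × 2.20 μs = 13.688 μs
d = vΔt = 0.987c × 13.688 μs = 2.9590×10^8 m/s × 1.3688×10^-5 s = 4050 m

d ≈ 4050 m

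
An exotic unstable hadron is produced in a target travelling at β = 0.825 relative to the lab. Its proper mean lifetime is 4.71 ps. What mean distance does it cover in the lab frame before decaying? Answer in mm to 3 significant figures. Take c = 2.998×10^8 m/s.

γ = 1/√(1 − 0.825²) = 1.7695
Dilated lifetime: Δt = γτ₀ = 1.7695 × 4.71 ps = 8.3343 ps
d = vΔt = 0.825c × 8.3343 ps = 2.4734×10^8 m/s × 8.3343×10^-12 s = 2.06 mm

d ≈ 2.06 mm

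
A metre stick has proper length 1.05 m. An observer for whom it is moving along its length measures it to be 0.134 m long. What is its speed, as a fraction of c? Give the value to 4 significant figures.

γ = L₀/L = 1.05/0.134 = 7.83582
β = √(1 − 1/γ²) = 0.9918

β ≈ 0.9918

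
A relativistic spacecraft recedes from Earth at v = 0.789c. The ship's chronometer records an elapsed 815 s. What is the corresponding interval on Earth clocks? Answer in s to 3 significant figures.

Δt ≈ 1330 s

γ = 1/√(1 − 0.789²) = 1.6276
Time dilation: Δt = γτ₀ = 1.6276 × 815 s = 1330 s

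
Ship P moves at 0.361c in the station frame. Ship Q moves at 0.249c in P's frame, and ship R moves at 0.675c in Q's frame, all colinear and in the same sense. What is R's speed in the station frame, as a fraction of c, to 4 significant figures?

Compose boost 2: (0.249 + 0.361)/(1 + 0.249×0.361) = 0.6100/1.08989 = 0.559690
Compose boost 3: (0.675 + 0.559690)/(1 + 0.675×0.559690) = 1.23469/1.37779 = 0.8961

u ≈ 0.8961c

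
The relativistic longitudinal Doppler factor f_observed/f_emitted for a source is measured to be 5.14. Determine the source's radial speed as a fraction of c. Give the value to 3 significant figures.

β ≈ 0.927

f_obs/f_src = √((1+β)/(1−β)) = 5.14  ⇒  (1+β)/(1−β) = 26.420
β = |1 − D²|/(1 + D²) = |1 − 26.420|/(1 + 26.420) = 0.927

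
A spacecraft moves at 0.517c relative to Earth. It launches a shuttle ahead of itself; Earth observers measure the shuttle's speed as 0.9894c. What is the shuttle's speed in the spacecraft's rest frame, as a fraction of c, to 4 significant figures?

Inverse velocity addition: u' = (u − v)/(1 − uv/c²)
= (0.9894 − 0.517)/(1 − 0.9894×0.517) = 0.4724/0.488480 = 0.9671

u' ≈ 0.9671c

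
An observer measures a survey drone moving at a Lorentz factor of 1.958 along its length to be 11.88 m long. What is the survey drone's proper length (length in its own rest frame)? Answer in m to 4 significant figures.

L₀ ≈ 23.26 m

γ = 1.958 (given)
L₀ = γL = 1.958 × 11.88 = 23.26 m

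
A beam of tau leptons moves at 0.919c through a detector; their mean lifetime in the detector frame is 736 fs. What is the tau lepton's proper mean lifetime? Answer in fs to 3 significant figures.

τ₀ ≈ 290 fs

γ = 1/√(1 − 0.919²) = 2.5364
Proper time: τ₀ = Δt/γ = 736/2.5364 = 290 fs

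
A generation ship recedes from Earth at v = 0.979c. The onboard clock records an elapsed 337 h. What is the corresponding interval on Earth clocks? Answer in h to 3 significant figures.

Δt ≈ 1650 h

γ = 1/√(1 − 0.979²) = 4.9053
Time dilation: Δt = γτ₀ = 4.9053 × 337 h = 1650 h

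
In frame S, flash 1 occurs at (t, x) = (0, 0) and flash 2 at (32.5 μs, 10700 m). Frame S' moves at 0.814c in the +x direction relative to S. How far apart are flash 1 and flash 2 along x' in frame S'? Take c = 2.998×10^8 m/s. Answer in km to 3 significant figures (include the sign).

Δx' ≈ 4.77 km

γ = 1/√(1 − 0.814²) = 1.7216
Δx' = γ(Δx − vΔt) = 1.7216 × (10700 m − 0.814×(2.998×10^8 m/s)×32.5×10^-6 s)
= 1.7216 × (2768.8 m) = 4.77 km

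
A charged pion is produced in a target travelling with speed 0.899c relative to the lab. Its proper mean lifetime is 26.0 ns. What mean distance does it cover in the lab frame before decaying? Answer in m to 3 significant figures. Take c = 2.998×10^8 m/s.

γ = 1/√(1 − 0.899²) = 2.2834
Dilated lifetime: Δt = γτ₀ = 2.2834 × 26.0 ns = 59.368 ns
d = vΔt = 0.899c × 59.368 ns = 2.6952×10^8 m/s × 5.9368×10^-8 s = 16.0 m

d ≈ 16.0 m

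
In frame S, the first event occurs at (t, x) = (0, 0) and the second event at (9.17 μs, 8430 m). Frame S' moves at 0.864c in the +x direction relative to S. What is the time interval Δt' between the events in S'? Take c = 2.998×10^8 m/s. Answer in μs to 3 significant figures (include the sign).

γ = 1/√(1 − 0.864²) = 1.9861
Δt' = γ(Δt − vΔx/c²) = 1.9861 × (9.17 μs − 0.864×8430 m / (2.998×10^8 m/s))
= 1.9861 × (-15.125 μs) = -30.0 μs

Δt' ≈ -30.0 μs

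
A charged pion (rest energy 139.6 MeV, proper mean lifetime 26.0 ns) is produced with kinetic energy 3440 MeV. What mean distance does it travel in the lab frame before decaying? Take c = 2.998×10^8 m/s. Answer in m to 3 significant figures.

d ≈ 200 m

γ = 1 + K/(m₀c²) = 1 + 3440/139.6 = 25.642
β = √(1 − 1/γ²) = 0.99924
Dilated lifetime: γτ₀ = 25.642 × 26.0 ns = 666.69 ns
d = βc·γτ₀ = 0.99924 × (2.998×10^8 m/s) × 6.6669×10^-7 s = 200 m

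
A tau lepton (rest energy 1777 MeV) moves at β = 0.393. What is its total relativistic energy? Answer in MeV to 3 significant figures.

E ≈ 1930 MeV

γ = 1/√(1 − 0.393²) = 1.0875
E = γm₀c² = 1.0875 × 1777 MeV = 1930 MeV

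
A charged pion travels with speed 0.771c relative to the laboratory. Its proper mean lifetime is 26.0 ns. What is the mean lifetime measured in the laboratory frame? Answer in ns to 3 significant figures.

Δt ≈ 40.8 ns

γ = 1/√(1 − 0.771²) = 1.5703
Time dilation: Δt = γτ₀ = 1.5703 × 26.0 ns = 40.8 ns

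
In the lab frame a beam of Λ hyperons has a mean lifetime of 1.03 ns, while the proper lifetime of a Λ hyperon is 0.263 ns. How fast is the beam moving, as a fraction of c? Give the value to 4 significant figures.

β ≈ 0.9669

γ = Δt/τ₀ = 1.03/0.263 = 3.91635
β = √(1 − 1/γ²) = √(1 − 1/3.91635²) = 0.9669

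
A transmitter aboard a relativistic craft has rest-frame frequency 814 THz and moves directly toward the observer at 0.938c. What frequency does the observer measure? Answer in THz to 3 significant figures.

f_obs ≈ 4550 THz

Relativistic Doppler: f_obs = f_src √((1+β)/(1−β))
= 814 × √(1.9380/0.062000) = 814 × 5.5909 = 4550 THz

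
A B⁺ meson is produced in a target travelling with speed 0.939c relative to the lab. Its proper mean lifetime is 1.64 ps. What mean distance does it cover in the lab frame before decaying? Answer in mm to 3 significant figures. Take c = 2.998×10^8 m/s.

d ≈ 1.34 mm

γ = 1/√(1 − 0.939²) = 2.9077
Dilated lifetime: Δt = γτ₀ = 2.9077 × 1.64 ps = 4.7686 ps
d = vΔt = 0.939c × 4.7686 ps = 2.8151×10^8 m/s × 4.7686×10^-12 s = 1.34 mm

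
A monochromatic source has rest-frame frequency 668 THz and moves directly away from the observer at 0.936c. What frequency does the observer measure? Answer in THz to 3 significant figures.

Relativistic Doppler: f_obs = f_src √((1−β)/(1+β))
= 668 × √(0.064000/1.9360) = 668 × 0.18182 = 121 THz

f_obs ≈ 121 THz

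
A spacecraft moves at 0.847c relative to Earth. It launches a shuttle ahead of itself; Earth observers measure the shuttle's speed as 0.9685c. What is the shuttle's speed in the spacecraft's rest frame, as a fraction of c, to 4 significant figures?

Inverse velocity addition: u' = (u − v)/(1 − uv/c²)
= (0.9685 − 0.847)/(1 − 0.9685×0.847) = 0.1215/0.179681 = 0.6762

u' ≈ 0.6762c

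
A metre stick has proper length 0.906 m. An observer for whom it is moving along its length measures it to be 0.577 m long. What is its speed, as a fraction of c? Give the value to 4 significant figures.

γ = L₀/L = 0.906/0.577 = 1.57019
β = √(1 − 1/γ²) = 0.7710

β ≈ 0.7710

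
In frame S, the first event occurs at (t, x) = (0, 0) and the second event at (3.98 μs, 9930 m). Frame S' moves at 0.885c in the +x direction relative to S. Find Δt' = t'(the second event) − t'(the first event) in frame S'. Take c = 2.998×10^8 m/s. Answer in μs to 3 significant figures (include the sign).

γ = 1/√(1 − 0.885²) = 2.1478
Δt' = γ(Δt − vΔx/c²) = 2.1478 × (3.98 μs − 0.885×9930 m / (2.998×10^8 m/s))
= 2.1478 × (-25.333 μs) = -54.4 μs

Δt' ≈ -54.4 μs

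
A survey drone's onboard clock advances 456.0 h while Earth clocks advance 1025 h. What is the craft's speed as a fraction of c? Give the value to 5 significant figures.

γ = Δt/τ₀ = 1025/456.0 = 2.247807
β = √(1 − 1/γ²) = √(1 − 1/2.247807²) = 0.89559

β ≈ 0.89559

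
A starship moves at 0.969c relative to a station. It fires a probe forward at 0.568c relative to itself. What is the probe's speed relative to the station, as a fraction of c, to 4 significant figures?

u ≈ 0.9914c

Relativistic velocity addition: u = (u' + v)/(1 + u'v/c²)
= (0.568 + 0.969)/(1 + 0.568×0.969) = 1.537/1.55039 = 0.9914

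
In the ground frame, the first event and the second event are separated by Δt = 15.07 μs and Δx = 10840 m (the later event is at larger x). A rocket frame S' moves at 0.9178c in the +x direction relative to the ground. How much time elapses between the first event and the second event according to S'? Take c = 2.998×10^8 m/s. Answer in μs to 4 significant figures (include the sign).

Δt' ≈ -45.63 μs

γ = 1/√(1 − 0.9178²) = 2.51862
Δt' = γ(Δt − vΔx/c²) = 2.51862 × (15.07 μs − 0.9178×10840 m / (2.998×10^8 m/s))
= 2.51862 × (-18.1153 μs) = -45.63 μs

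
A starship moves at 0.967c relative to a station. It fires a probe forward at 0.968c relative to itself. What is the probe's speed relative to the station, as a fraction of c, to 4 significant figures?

u ≈ 0.9995c

Relativistic velocity addition: u = (u' + v)/(1 + u'v/c²)
= (0.968 + 0.967)/(1 + 0.968×0.967) = 1.935/1.93606 = 0.9995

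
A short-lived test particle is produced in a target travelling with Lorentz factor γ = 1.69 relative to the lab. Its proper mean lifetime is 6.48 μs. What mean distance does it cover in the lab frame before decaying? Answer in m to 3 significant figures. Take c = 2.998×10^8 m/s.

β = √(1 − 1/γ²) = √(1 − 1/1.69²) = 0.80615
Dilated lifetime: Δt = γτ₀ = 1.69 × 6.48 μs = 10.951 μs
d = vΔt = 0.80615c × 10.951 μs = 2.4168×10^8 m/s × 1.0951×10^-5 s = 2650 m

d ≈ 2650 m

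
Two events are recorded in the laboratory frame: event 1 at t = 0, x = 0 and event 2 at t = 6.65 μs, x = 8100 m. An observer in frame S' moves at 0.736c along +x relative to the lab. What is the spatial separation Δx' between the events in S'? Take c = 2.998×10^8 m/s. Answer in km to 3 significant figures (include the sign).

Δx' ≈ 9.80 km

γ = 1/√(1 − 0.736²) = 1.4771
Δx' = γ(Δx − vΔt) = 1.4771 × (8100 m − 0.736×(2.998×10^8 m/s)×6.65×10^-6 s)
= 1.4771 × (6632.7 m) = 9.80 km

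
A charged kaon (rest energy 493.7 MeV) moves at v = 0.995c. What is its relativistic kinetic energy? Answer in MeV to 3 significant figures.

γ = 1/√(1 − 0.995²) = 10.013
K = (γ − 1)m₀c² = (10.013 − 1) × 493.7 MeV = 9.0125 × 493.7 MeV = 4450 MeV

K ≈ 4450 MeV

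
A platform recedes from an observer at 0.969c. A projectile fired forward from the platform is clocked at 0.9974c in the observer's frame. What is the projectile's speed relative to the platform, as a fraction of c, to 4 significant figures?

u' ≈ 0.8473c

Inverse velocity addition: u' = (u − v)/(1 − uv/c²)
= (0.9974 − 0.969)/(1 − 0.9974×0.969) = 0.02840/0.0335194 = 0.8473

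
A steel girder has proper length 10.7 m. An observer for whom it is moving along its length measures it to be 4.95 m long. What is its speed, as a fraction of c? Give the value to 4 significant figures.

β ≈ 0.8866

γ = L₀/L = 10.7/4.95 = 2.16162
β = √(1 − 1/γ²) = 0.8866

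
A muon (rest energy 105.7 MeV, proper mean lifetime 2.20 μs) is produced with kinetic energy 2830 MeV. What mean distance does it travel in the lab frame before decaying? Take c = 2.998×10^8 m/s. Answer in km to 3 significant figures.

γ = 1 + K/(m₀c²) = 1 + 2830/105.7 = 27.774
β = √(1 − 1/γ²) = 0.99935
Dilated lifetime: γτ₀ = 27.774 × 2.20 μs = 61.103 μs
d = βc·γτ₀ = 0.99935 × (2.998×10^8 m/s) × 6.1103×10^-5 s = 18.3 km

d ≈ 18.3 km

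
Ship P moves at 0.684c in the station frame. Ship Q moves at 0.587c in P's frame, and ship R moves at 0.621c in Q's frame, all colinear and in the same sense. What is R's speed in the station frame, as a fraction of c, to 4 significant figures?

u ≈ 0.9774c

Compose boost 2: (0.587 + 0.684)/(1 + 0.587×0.684) = 1.271/1.40151 = 0.906880
Compose boost 3: (0.621 + 0.906880)/(1 + 0.621×0.906880) = 1.52788/1.56317 = 0.9774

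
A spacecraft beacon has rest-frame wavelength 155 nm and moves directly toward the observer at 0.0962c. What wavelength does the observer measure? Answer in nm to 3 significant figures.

λ_obs ≈ 141 nm

Relativistic Doppler: λ_obs = λ_src √((1−β)/(1+β))
= 155 × √(0.90380/1.0962) = 155 × 0.90801 = 141 nm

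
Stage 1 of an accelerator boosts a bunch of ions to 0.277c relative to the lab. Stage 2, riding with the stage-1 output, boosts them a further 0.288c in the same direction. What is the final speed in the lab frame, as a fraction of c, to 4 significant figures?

Compose boost 2: (0.288 + 0.277)/(1 + 0.288×0.277) = 0.5650/1.07978 = 0.5233

u ≈ 0.5233c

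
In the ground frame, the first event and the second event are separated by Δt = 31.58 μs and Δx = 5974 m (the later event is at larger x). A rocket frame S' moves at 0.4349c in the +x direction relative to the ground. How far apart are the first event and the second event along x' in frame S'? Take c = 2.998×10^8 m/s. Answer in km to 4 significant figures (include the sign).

Δx' ≈ 2.062 km

γ = 1/√(1 − 0.4349²) = 1.11052
Δx' = γ(Δx − vΔt) = 1.11052 × (5974 m − 0.4349×(2.998×10^8 m/s)×31.58×10^-6 s)
= 1.11052 × (1856.50 m) = 2.062 km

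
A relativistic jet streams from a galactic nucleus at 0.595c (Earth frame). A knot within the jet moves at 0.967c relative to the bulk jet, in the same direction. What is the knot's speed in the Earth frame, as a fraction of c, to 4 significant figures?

u ≈ 0.9915c

Relativistic velocity addition: u = (u' + v)/(1 + u'v/c²)
= (0.967 + 0.595)/(1 + 0.967×0.595) = 1.562/1.57536 = 0.9915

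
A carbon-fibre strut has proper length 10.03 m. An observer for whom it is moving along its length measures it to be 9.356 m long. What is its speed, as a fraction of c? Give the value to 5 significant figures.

β ≈ 0.36039

γ = L₀/L = 10.03/9.356 = 1.072039
β = √(1 − 1/γ²) = 0.36039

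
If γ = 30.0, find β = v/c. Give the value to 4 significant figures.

β ≈ 0.9994

β = √(1 − 1/γ²) = √(1 − 1/30.0²) = √(0.998889) = 0.9994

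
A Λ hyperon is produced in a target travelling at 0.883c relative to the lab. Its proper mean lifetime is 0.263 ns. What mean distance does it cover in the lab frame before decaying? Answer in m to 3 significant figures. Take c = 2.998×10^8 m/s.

γ = 1/√(1 − 0.883²) = 2.1305
Dilated lifetime: Δt = γτ₀ = 2.1305 × 0.263 ns = 0.56032 ns
d = vΔt = 0.883c × 0.56032 ns = 2.6472×10^8 m/s × 5.6032×10^-10 s = 0.148 m

d ≈ 0.148 m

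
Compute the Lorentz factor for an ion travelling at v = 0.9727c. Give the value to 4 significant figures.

γ = 1/√(1 − β²) = 1/√(1 − 0.9727²) = 1/√(0.0538547) = 4.309

γ ≈ 4.309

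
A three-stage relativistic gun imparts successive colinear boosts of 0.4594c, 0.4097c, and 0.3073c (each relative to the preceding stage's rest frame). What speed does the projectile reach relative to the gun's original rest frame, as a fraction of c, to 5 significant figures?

u ≈ 0.84810c

Compose boost 2: (0.4097 + 0.4594)/(1 + 0.4097×0.4594) = 0.86910/1.188216 = 0.7314326
Compose boost 3: (0.3073 + 0.7314326)/(1 + 0.3073×0.7314326) = 1.038733/1.224769 = 0.84810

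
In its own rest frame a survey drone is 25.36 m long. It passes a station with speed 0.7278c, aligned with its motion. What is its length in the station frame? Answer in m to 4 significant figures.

L ≈ 17.39 m

γ = 1/√(1 − 0.7278²) = 1.45817
Length contraction: L = L₀/γ = 25.36/1.45817 = 17.39 m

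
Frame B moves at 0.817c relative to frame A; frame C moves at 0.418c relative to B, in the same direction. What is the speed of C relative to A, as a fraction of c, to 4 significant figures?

u ≈ 0.9206c

Compose boost 2: (0.418 + 0.817)/(1 + 0.418×0.817) = 1.235/1.34151 = 0.9206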